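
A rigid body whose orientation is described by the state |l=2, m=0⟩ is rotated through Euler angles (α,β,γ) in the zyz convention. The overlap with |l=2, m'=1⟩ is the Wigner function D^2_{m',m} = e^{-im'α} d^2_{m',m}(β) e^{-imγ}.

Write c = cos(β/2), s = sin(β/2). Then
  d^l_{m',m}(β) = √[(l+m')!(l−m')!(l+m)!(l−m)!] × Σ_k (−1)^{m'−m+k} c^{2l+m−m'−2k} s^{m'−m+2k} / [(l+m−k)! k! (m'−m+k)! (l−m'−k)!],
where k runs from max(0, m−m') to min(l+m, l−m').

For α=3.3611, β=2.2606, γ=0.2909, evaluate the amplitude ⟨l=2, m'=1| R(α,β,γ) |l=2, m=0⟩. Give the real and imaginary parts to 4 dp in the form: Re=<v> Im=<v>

Split into d^2_{1,0}(β=2.2606) × two z-phases.
Half-angle: c=0.426388, s=0.904540. N=√(6·1·2·2)=4.898979
The bounds max(0,m−m')=0 and min(l+m,l−m')=1 give 2 terms
  k=0: (−1)^1·4.8990/(2)·0.4264^3·0.9045^1 = -0.171759
  k=1: (−1)^2·4.8990/(2)·0.4264^1·0.9045^3 = +0.772974
d^2_{1,0}(2.2606) = -0.171759 +0.772974 = +0.601214
Phases: e^{-i·(1)·3.3611}=-0.976005+0.217749i, e^{-i·(0)·0.2909}=+1.000000+0.000000i ⇒ D=-0.586788+0.130914i

Re=-0.5868 Im=0.1309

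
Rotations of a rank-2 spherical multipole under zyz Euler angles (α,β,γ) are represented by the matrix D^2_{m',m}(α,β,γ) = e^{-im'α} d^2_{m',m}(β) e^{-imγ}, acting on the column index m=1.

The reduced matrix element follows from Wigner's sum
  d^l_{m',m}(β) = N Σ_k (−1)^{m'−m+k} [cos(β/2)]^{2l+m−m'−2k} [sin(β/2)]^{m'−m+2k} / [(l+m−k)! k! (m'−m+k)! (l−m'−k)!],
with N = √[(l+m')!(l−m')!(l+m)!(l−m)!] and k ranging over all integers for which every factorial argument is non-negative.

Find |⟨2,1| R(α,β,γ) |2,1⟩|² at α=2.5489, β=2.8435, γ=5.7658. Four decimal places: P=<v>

Split into d^2_{1,1}(β=2.8435) × two z-phases.
With c≡cos(β/2)=0.148495 and s≡sin(β/2)=0.988913, N=[6·1·6·1]^{1/2}=6.000000
k∈{0,1} keeps every argument non-negative
  k=0: (−1)^0·6.0000/(6)·0.1485^4·0.9889^0 = +0.000486
  k=1: (−1)^1·6.0000/(2)·0.1485^2·0.9889^2 = -0.064694
d^2_{1,1}(2.8435) = +0.000486 -0.064694 = -0.064207
|D^2_{1,1}|² = |d^2_{1,1}(β)|² = (-0.064207)² = 0.004123 (the z-rotation phases have unit modulus)

P=0.0041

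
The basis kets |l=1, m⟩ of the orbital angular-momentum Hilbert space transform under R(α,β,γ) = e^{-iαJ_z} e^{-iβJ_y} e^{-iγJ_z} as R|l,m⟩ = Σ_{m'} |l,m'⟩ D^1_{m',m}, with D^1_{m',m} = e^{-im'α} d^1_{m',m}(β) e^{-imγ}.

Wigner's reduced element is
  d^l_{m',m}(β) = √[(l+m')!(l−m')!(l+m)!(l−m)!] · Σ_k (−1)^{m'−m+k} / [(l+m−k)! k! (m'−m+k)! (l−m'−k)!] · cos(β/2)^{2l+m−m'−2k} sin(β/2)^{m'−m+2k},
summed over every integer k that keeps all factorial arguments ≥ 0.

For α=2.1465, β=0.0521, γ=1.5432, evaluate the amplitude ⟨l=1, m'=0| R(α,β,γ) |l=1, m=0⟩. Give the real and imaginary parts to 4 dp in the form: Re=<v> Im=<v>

D^1_{0,0}(2.1465,0.0521,1.5432) = e^{-i·0·2.1465}·d^1_{0,0}(0.0521)·e^{-i·0·1.5432}. Compute d first:
Half-angle: c=0.999661, s=0.026047. N=√(1·1·1·1)=1.000000
Admissible k: 0..1 (factorial args all ≥0)
  k=0: (−1)^0·1.0000/(1)·0.9997^2·0.0260^0 = +0.999322
  k=1: (−1)^1·1.0000/(1)·0.9997^0·0.0260^2 = -0.000678
d^1_{0,0}(0.0521) = +0.999322 -0.000678 = +0.998643
D = (+1.000000+0.000000i)·(+0.998643)·(+1.000000+0.000000i) = +0.998643+0.000000i

Re=0.9986 Im=0.0000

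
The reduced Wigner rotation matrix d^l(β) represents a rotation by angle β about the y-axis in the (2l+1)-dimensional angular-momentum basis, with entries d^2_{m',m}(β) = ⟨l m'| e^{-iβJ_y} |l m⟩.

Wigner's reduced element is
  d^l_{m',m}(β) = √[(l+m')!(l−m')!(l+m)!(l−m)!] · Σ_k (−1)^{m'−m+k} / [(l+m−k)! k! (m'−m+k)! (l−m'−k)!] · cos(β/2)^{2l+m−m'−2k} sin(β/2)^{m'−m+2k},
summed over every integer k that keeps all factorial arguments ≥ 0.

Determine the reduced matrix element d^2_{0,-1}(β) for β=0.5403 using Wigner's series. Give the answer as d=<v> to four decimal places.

d^2_{0,-1}(β=0.5403) via Wigner's sum:
Half-angle: c=0.963731, s=0.266876. N=√(2·2·1·6)=4.898979
k: max(0,(-1)−(0))=0 … min(2+(-1),2−(0))=1
  k=0: (−1)^1·4.8990/(2)·0.9637^3·0.2669^1 = -0.585130
  k=1: (−1)^2·4.8990/(2)·0.9637^1·0.2669^3 = +0.044870
d^2_{0,-1}(0.5403) = -0.585130 +0.044870 = -0.540260

d=-0.5403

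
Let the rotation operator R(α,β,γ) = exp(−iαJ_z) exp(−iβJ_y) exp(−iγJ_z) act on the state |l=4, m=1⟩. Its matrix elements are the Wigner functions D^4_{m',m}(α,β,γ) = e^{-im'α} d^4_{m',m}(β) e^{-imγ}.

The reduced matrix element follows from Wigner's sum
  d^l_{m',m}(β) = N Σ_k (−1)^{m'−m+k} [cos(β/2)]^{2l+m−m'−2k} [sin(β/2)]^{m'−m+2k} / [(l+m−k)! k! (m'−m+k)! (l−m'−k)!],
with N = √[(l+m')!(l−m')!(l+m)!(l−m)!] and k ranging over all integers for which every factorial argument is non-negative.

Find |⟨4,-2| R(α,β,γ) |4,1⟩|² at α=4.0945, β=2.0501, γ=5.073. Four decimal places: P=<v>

P=0.0822

Split into d^4_{-2,1}(β=2.0501) × two z-phases.
With c≡cos(β/2)=0.519056 and s≡sin(β/2)=0.854740, N=[2·720·120·6]^{1/2}=1018.233765
The bounds max(0,m−m')=3 and min(l+m,l−m')=5 give 3 terms
  k=3: (−1)^0·1018.2338/(72)·0.5191^5·0.8547^3 = +0.332728
  k=4: (−1)^1·1018.2338/(48)·0.5191^3·0.8547^5 = -1.353380
  k=5: (−1)^2·1018.2338/(240)·0.5191^1·0.8547^7 = +0.733989
d^4_{-2,1}(2.0501) = +0.332728 -1.353380 +0.733989 = -0.286664
|D^4_{-2,1}|² = |d^4_{-2,1}(β)|² = (-0.286664)² = 0.082176 (the z-rotation phases have unit modulus)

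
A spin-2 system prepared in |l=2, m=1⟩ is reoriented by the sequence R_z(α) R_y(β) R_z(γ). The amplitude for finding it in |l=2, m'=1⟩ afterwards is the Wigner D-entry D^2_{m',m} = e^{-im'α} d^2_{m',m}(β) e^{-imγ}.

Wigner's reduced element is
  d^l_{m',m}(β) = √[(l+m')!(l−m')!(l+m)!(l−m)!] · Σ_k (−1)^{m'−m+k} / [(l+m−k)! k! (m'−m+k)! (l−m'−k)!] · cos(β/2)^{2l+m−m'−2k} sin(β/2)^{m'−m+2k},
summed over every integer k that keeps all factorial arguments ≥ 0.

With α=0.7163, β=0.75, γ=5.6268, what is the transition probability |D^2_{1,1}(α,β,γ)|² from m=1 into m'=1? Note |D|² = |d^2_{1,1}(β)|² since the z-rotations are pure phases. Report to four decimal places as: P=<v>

Split into d^2_{1,1}(β=0.75) × two z-phases.
c=cos(0.75/2)=0.930508, s=sin(0.75/2)=0.366273; N=√[6·1·6·1]=6.000000
The bounds max(0,m−m')=0 and min(l+m,l−m')=1 give 2 terms
  k=0: (−1)^0·6.0000/(6)·0.9305^4·0.3663^0 = +0.749687
  k=1: (−1)^1·6.0000/(2)·0.9305^2·0.3663^2 = -0.348474
d^2_{1,1}(0.75) = +0.749687 -0.348474 = +0.401213
|D^2_{1,1}|² = |d^2_{1,1}(β)|² = (+0.401213)² = 0.160972 (the z-rotation phases have unit modulus)

P=0.1610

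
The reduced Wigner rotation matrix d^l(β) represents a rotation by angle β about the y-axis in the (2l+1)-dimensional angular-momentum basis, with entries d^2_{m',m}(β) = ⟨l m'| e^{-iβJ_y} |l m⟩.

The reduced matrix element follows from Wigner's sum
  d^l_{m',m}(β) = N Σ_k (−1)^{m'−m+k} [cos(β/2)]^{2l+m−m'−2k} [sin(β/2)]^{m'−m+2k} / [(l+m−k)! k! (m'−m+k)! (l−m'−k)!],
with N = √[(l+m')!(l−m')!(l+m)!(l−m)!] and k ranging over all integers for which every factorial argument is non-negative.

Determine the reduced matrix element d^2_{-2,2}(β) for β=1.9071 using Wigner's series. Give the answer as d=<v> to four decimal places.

d=0.4422

d^2_{-2,2}(β=1.9071) via Wigner's sum:
c=cos(1.9071/2)=0.578792, s=sin(1.9071/2)=0.815475; N=√[1·24·24·1]=24.000000
Admissible k: 4..4 (factorial args all ≥0)
  k=4: (−1)^0·24.0000/(24)·0.5788^0·0.8155^4 = +0.442225
d^2_{-2,2}(1.9071) = +0.442225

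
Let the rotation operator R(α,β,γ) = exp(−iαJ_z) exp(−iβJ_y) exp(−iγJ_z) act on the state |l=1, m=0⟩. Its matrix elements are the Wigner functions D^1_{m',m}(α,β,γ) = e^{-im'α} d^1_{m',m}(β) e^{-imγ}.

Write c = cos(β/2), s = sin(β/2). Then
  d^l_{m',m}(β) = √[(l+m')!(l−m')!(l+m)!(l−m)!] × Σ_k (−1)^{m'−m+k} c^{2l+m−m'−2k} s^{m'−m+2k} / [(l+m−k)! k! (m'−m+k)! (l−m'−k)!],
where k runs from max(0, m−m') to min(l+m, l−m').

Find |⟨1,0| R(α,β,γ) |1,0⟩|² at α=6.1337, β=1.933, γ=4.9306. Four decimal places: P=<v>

P=0.1256

First d^1_{0,0}(β=1.933), then the phase factors e^{-i(0)α} and e^{-i(0)γ}:
With c≡cos(β/2)=0.568183 and s≡sin(β/2)=0.822902, N=[1·1·1·1]^{1/2}=1.000000
The bounds max(0,m−m')=0 and min(l+m,l−m')=1 give 2 terms
  k=0: (−1)^0·1.0000/(1)·0.5682^2·0.8229^0 = +0.322832
  k=1: (−1)^1·1.0000/(1)·0.5682^0·0.8229^2 = -0.677168
d^1_{0,0}(1.933) = +0.322832 -0.677168 = -0.354336
|D^1_{0,0}|² = |d^1_{0,0}(β)|² = (-0.354336)² = 0.125554 (the z-rotation phases have unit modulus)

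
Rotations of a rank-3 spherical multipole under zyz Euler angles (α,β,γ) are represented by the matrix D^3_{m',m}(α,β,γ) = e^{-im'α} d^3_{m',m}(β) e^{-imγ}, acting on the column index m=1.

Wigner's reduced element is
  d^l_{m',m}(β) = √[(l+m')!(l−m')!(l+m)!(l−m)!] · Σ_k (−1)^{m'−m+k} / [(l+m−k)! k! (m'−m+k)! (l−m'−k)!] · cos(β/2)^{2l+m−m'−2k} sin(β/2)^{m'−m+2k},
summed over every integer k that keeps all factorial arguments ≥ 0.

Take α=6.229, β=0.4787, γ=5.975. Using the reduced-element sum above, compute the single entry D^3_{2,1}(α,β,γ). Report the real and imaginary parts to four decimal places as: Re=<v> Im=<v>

Re=-0.5226 Im=-0.2312

First d^3_{2,1}(β=0.4787), then the phase factors e^{-i(2)α} and e^{-i(1)γ}:
c=cos(0.4787/2)=0.971492, s=sin(0.4787/2)=0.237071; N=√[120·1·24·2]=75.894664
k: max(0,(1)−(2))=0 … min(3+(1),3−(2))=1
  k=0: (−1)^1·75.8947/(24)·0.9715^5·0.2371^1 = -0.648747
  k=1: (−1)^2·75.8947/(12)·0.9715^3·0.2371^3 = +0.077265
d^3_{2,1}(0.4787) = -0.648747 +0.077265 = -0.571482
D = (+0.994134+0.108159i)·(-0.571482)·(+0.952886+0.303330i) = -0.522613-0.231229i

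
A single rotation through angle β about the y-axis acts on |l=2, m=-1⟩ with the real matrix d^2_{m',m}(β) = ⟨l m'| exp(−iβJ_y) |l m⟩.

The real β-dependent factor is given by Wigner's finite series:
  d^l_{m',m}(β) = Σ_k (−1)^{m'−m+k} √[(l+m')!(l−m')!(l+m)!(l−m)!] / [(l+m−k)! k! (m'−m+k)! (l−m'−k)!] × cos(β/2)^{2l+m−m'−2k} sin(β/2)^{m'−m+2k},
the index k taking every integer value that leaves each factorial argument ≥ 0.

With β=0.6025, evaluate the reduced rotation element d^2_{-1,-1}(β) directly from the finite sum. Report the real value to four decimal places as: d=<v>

d^2_{-1,-1}(β=0.6025) via Wigner's sum:
Half-angle: c=0.954966, s=0.296714. N=√(1·6·1·6)=6.000000
k∈{0,1} keeps every argument non-negative
  k=0: (−1)^0·6.0000/(6)·0.9550^4·0.2967^0 = +0.831672
  k=1: (−1)^1·6.0000/(2)·0.9550^2·0.2967^2 = -0.240865
d^2_{-1,-1}(0.6025) = +0.831672 -0.240865 = +0.590807

d=0.5908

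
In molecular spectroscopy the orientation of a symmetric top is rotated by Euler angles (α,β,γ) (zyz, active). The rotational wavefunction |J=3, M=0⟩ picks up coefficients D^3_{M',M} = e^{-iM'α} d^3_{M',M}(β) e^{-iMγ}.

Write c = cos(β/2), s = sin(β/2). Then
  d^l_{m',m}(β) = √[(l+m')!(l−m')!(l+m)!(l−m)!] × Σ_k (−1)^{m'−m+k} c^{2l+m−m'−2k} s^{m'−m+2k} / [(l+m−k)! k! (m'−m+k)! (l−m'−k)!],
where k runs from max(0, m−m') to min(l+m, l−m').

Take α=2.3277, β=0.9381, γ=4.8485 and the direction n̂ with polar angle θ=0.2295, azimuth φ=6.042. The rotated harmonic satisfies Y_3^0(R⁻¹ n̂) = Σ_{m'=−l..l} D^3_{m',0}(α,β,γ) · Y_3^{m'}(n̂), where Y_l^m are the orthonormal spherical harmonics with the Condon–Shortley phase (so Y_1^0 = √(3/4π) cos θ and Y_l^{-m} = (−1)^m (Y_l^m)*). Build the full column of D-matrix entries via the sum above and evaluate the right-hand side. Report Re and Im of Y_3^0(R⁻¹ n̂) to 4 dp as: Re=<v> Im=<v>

Re=-0.3322 Im=0.0000

Need the full column D^3_{m',0} for m'=−3..3 at α=2.3277, β=0.9381, γ=4.8485.
cos(β/2)=0.891998, sin(β/2)=0.452039
d^3_{-3,0}: single k=3 term ⇒ +0.293180;  D = +0.224253+0.188853i
d^3_{-2,0}: k∈[2..3] ⇒ +0.708547 -0.181967 = +0.526580;  D = -0.029993-0.525725i
d^3_{-1,0}: k∈[1..3] ⇒ +0.884273 -0.681289 +0.058322 = +0.261306;  D = -0.179432+0.189960i
d^3_{0,0}: k∈[0..3] ⇒ +0.503714 -1.164261 +0.299002 -0.008532 = -0.370077;  D = -0.370077+0.000000i
d^3_{1,0}: k∈[0..2] ⇒ -0.884273 +0.681289 -0.058322 = -0.261306;  D = +0.179432+0.189960i
d^3_{2,0}: k∈[0..1] ⇒ +0.708547 -0.181967 = +0.526580;  D = -0.029993+0.525725i
d^3_{3,0}: single k=0 term ⇒ -0.293180;  D = -0.224253+0.188853i
Y_3^{m'}(θ=0.2295,φ=6.042) and Σ D·Y over m':
  (+0.2243+0.1889i)·(+0.0037+0.0033i)  (-0.0300-0.5257i)·(+0.0456+0.0239i)  (-0.1794+0.1900i)·(+0.2671+0.0657i)  (-0.3701+0.0000i)·(+0.6328+0.0000i)  (+0.1794+0.1900i)·(-0.2671+0.0657i)  (-0.0300+0.5257i)·(+0.0456-0.0239i)  (-0.2243+0.1889i)·(-0.0037+0.0033i)
Y_3^0(R⁻¹ n̂) = -0.332172-0.000000i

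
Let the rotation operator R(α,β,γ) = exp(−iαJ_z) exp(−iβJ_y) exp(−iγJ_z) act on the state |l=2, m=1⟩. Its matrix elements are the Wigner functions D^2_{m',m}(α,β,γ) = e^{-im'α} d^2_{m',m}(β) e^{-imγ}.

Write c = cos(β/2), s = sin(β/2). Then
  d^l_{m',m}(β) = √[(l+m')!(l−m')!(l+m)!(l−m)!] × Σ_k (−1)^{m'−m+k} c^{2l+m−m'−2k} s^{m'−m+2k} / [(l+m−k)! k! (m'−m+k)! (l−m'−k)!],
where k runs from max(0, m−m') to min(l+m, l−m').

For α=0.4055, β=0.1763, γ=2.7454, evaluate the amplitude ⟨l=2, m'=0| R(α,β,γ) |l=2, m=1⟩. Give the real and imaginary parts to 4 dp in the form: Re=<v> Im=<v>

Split into d^2_{0,1}(β=0.1763) × two z-phases.
c=cos(0.1763/2)=0.996117, s=sin(0.1763/2)=0.088036; N=√[2·2·6·1]=4.898979
k: max(0,(1)−(0))=1 … min(2+(1),2−(0))=2
  k=1: (−1)^0·4.8990/(2)·0.9961^3·0.0880^1 = +0.213141
  k=2: (−1)^1·4.8990/(2)·0.9961^1·0.0880^3 = -0.001665
d^2_{0,1}(0.1763) = +0.213141 -0.001665 = +0.211476
Phases: e^{-i·(0)·0.4055}=+1.000000+0.000000i, e^{-i·(1)·2.7454}=-0.922537-0.385909i ⇒ D=-0.195095-0.081610i

Re=-0.1951 Im=-0.0816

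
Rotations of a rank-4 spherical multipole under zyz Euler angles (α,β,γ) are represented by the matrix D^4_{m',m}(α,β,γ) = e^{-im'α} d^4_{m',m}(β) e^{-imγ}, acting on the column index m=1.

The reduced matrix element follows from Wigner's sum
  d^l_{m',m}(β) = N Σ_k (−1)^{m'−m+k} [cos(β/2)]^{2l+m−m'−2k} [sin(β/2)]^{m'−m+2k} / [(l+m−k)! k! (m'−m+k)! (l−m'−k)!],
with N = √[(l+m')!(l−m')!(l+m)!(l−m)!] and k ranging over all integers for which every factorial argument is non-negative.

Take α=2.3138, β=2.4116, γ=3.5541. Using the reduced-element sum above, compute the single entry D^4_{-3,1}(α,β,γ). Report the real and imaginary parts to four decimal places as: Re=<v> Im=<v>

D^4_{-3,1}(2.3138,2.4116,3.5541) = e^{-i·-3·2.3138}·d^4_{-3,1}(2.4116)·e^{-i·1·3.5541}. Compute d first:
c=cos(2.4116/2)=0.356946, s=sin(2.4116/2)=0.934125; N=√[1·5040·120·6]=1904.940944
The bounds max(0,m−m')=4 and min(l+m,l−m')=5 give 2 terms
  k=4: (−1)^0·1904.9409/(144)·0.3569^4·0.9341^4 = +0.163512
  k=5: (−1)^1·1904.9409/(240)·0.3569^2·0.9341^6 = -0.671901
d^4_{-3,1}(2.4116) = +0.163512 -0.671901 = -0.508389
D = (+0.791086+0.611705i)·(-0.508389)·(-0.916118+0.400908i) = +0.493120+0.123662i

Re=0.4931 Im=0.1237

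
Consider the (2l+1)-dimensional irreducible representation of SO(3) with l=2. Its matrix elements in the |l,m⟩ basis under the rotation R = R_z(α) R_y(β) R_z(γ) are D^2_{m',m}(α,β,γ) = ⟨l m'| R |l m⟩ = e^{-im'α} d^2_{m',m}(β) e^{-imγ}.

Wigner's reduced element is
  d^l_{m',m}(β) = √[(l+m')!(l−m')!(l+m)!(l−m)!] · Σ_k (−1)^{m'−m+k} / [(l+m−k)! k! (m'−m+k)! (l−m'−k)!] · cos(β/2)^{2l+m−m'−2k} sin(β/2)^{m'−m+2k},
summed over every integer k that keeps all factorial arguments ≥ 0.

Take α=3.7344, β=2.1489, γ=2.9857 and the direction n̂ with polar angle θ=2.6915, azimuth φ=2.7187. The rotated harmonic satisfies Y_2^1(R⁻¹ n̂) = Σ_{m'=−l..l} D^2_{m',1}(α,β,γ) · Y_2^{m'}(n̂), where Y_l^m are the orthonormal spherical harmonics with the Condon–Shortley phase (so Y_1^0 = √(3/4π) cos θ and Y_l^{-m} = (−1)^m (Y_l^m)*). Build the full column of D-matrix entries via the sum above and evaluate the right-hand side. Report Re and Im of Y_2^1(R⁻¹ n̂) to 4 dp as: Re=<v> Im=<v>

Re=0.3586 Im=-0.1414

Need the full column D^2_{m',1} for m'=−2..2 at α=3.7344, β=2.1489, γ=2.9857.
cos(β/2)=0.476216, sin(β/2)=0.879328
d^2_{-2,1}: single k=3 term ⇒ +0.647571;  D = -0.147183-0.630623i
d^2_{-1,1}: k∈[2..3] ⇒ +0.526055 -0.597867 = -0.071811;  D = -0.052607-0.048881i
d^2_{0,1}: k∈[1..2] ⇒ +0.232615 -0.793109 = -0.560493;  D = +0.553697+0.087023i
d^2_{1,1}: k∈[0..1] ⇒ +0.051430 -0.526055 = -0.474625;  D = -0.430040+0.200836i
d^2_{2,1}: single k=0 term ⇒ -0.189930;  D = +0.097825-0.162799i
Y_2^{m'}(θ=2.6915,φ=2.7187) and Σ D·Y over m':
  (-0.1472-0.6306i)·(+0.0485+0.0547i)  (-0.0526-0.0489i)·(+0.2760+0.1242i)  (+0.5537+0.0870i)·(+0.4517+0.0000i)  (-0.4300+0.2008i)·(-0.2760+0.1242i)  (+0.0978-0.1628i)·(+0.0485-0.0547i)
Y_2^1(R⁻¹ n̂) = +0.358599-0.141421i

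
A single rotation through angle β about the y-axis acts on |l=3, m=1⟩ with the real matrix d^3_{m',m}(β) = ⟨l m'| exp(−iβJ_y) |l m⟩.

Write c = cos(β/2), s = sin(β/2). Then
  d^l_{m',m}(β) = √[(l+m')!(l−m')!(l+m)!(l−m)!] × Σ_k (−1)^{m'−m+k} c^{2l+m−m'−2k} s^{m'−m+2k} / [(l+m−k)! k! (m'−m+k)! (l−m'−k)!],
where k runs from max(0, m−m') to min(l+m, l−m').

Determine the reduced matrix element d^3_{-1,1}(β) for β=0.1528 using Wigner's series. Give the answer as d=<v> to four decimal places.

d^3_{-1,1}(β=0.1528) via Wigner's sum:
Half-angle: c=0.997083, s=0.076326. N=√(2·24·24·2)=48.000000
The bounds max(0,m−m')=2 and min(l+m,l−m')=4 give 3 terms
  k=2: (−1)^0·48.0000/(8)·0.9971^4·0.0763^2 = +0.034548
  k=3: (−1)^1·48.0000/(6)·0.9971^2·0.0763^4 = -0.000270
  k=4: (−1)^2·48.0000/(48)·0.9971^0·0.0763^6 = +0.000000
d^3_{-1,1}(0.1528) = +0.034548 -0.000270 +0.000000 = +0.034278

d=0.0343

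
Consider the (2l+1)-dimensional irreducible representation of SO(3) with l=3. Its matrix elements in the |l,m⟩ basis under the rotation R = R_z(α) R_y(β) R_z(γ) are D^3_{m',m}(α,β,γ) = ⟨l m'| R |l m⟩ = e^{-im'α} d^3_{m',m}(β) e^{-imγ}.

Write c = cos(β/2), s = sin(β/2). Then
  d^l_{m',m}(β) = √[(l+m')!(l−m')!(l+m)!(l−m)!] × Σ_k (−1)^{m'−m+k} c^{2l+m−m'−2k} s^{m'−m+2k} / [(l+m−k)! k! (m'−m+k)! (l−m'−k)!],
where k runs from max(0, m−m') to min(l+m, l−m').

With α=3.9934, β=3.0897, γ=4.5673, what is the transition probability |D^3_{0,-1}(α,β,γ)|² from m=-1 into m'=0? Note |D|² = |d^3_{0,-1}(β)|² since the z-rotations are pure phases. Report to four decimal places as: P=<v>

P=0.0080

D^3_{0,-1}(3.9934,3.0897,4.5673) = e^{-i·0·3.9934}·d^3_{0,-1}(3.0897)·e^{-i·-1·4.5673}. Compute d first:
c=cos(3.0897/2)=0.025943, s=sin(3.0897/2)=0.999663; N=√[6·6·2·24]=41.569219
k: max(0,(-1)−(0))=0 … min(3+(-1),3−(0))=2
  k=0: (−1)^1·41.5692/(12)·0.0259^5·0.9997^1 = -0.000000
  k=1: (−1)^2·41.5692/(4)·0.0259^3·0.9997^3 = +0.000181
  k=2: (−1)^3·41.5692/(12)·0.0259^1·0.9997^5 = -0.089719
d^3_{0,-1}(3.0897) = -0.000000 +0.000181 -0.089719 = -0.089538
|D^3_{0,-1}|² = |d^3_{0,-1}(β)|² = (-0.089538)² = 0.008017 (the z-rotation phases have unit modulus)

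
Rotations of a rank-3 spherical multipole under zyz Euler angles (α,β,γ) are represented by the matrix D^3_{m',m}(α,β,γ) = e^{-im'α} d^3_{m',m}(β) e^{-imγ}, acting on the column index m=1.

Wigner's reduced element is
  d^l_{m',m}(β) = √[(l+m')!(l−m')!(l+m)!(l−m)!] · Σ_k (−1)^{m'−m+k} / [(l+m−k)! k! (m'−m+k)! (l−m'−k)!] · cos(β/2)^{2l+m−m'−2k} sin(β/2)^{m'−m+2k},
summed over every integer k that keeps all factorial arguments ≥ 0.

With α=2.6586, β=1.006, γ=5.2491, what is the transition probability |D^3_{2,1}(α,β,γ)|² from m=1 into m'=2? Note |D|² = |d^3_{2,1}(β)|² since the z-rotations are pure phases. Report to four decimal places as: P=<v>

P=0.0964

D^3_{2,1}(2.6586,1.006,5.2491) = e^{-i·2·2.6586}·d^3_{2,1}(1.006)·e^{-i·1·5.2491}. Compute d first:
Half-angle: c=0.876140, s=0.482056. N=√(120·1·24·2)=75.894664
k∈{0,1} keeps every argument non-negative
  k=0: (−1)^1·75.8947/(24)·0.8761^5·0.4821^1 = -0.786984
  k=1: (−1)^2·75.8947/(12)·0.8761^3·0.4821^3 = +0.476479
d^3_{2,1}(1.006) = -0.786984 +0.476479 = -0.310505
|D^3_{2,1}|² = |d^3_{2,1}(β)|² = (-0.310505)² = 0.096413 (the z-rotation phases have unit modulus)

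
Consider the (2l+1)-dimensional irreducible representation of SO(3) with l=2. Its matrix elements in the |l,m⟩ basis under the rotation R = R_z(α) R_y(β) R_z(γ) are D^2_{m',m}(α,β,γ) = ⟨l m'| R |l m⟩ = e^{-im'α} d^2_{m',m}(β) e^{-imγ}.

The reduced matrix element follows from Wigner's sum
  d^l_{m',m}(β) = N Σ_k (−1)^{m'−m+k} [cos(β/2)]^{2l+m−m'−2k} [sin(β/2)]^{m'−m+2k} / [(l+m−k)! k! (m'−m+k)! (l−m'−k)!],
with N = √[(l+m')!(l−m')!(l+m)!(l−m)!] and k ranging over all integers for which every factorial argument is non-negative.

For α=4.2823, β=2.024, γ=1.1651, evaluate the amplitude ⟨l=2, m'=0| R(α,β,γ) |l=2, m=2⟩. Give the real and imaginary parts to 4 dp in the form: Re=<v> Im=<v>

Re=-0.3408 Im=-0.3590

First d^2_{0,2}(β=2.024), then the phase factors e^{-i(0)α} and e^{-i(2)γ}:
c=cos(2.024/2)=0.530166, s=sin(2.024/2)=0.847894; N=√[2·2·24·1]=9.797959
Admissible k: 2..2 (factorial args all ≥0)
  k=2: (−1)^0·9.7980/(4)·0.5302^2·0.8479^2 = +0.494974
d^2_{0,2}(2.024) = +0.494974
Phases: e^{-i·(0)·4.2823}=+1.000000+0.000000i, e^{-i·(2)·1.1651}=-0.688489-0.725247i ⇒ D=-0.340784-0.358978i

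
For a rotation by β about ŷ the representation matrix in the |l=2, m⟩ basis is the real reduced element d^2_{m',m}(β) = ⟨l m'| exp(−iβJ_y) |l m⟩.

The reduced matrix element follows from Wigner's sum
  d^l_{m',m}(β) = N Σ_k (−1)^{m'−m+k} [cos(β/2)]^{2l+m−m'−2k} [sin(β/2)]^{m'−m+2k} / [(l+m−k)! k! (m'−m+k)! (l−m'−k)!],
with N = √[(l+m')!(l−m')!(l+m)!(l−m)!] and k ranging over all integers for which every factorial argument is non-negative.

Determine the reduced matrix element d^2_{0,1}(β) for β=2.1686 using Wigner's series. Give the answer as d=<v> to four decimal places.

d^2_{0,1}(β=2.1686) via Wigner's sum:
c=cos(2.1686/2)=0.467532, s=sin(2.1686/2)=0.883976; N=√[2·2·6·1]=4.898979
Admissible k: 1..2 (factorial args all ≥0)
  k=1: (−1)^0·4.8990/(2)·0.4675^3·0.8840^1 = +0.221284
  k=2: (−1)^1·4.8990/(2)·0.4675^1·0.8840^3 = -0.791058
d^2_{0,1}(2.1686) = +0.221284 -0.791058 = -0.569775

d=-0.5698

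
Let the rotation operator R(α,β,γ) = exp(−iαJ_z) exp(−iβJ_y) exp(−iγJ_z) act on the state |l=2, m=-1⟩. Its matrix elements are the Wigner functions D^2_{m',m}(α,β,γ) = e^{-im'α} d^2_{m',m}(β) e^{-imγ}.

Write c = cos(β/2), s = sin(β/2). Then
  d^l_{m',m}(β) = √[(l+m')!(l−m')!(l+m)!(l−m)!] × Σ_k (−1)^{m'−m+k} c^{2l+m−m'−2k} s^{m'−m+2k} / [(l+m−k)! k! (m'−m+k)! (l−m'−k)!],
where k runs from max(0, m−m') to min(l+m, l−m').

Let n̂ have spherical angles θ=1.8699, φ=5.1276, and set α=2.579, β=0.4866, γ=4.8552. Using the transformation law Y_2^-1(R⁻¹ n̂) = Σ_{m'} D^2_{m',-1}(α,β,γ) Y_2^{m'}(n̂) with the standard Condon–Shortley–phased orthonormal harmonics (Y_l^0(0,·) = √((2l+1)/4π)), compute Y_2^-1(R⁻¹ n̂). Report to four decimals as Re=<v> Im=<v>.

Need the full column D^2_{m',-1} for m'=−2..2 at α=2.579, β=0.4866, γ=4.8552.
cos(β/2)=0.970548, sin(β/2)=0.240907
d^2_{-2,-1}: single k=1 term ⇒ +0.440484;  D = -0.366403-0.244490i
d^2_{-1,-1}: k∈[0..1] ⇒ +0.887296 -0.164004 = +0.723292;  D = +0.294786+0.660495i
d^2_{0,-1}: k∈[0..1] ⇒ -0.539481 +0.033238 = -0.506242;  D = -0.072052+0.501089i
d^2_{1,-1}: k∈[0..1] ⇒ +0.164004 -0.003368 = +0.160635;  D = -0.104147+0.122300i
d^2_{2,-1}: single k=0 term ⇒ -0.027139;  D = -0.025904+0.008093i
Y_2^{m'}(θ=1.8699,φ=5.1276) and Σ D·Y over m':
  (-0.3664-0.2445i)·(-0.2379+0.2604i)  (+0.2948+0.6605i)·(-0.0877-0.1991i)  (-0.0721+0.5011i)·(-0.2332+0.0000i)  (-0.1041+0.1223i)·(+0.0877-0.1991i)  (-0.0259+0.0081i)·(-0.2379-0.2604i)
Y_2^-1(R⁻¹ n̂) = +0.296733-0.234462i

Re=0.2967 Im=-0.2345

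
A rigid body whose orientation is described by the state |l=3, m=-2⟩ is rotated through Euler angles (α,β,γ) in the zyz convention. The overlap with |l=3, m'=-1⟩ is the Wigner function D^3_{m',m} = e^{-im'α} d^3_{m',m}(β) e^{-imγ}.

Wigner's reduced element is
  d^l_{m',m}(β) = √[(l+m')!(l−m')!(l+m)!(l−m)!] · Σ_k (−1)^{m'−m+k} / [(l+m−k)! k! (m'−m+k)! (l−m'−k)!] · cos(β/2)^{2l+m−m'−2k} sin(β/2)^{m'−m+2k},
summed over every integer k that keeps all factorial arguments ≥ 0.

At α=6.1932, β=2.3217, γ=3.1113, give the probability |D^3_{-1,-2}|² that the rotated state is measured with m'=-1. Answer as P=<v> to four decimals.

First d^3_{-1,-2}(β=2.3217), then the phase factors e^{-i(-1)α} and e^{-i(-2)γ}:
Half-angle: c=0.398560, s=0.917142. N=√(2·24·1·120)=75.894664
Admissible k: 0..1 (factorial args all ≥0)
  k=0: (−1)^1·75.8947/(24)·0.3986^5·0.9171^1 = -0.029168
  k=1: (−1)^2·75.8947/(12)·0.3986^3·0.9171^3 = +0.308903
d^3_{-1,-2}(2.3217) = -0.029168 +0.308903 = +0.279735
|D^3_{-1,-2}|² = |d^3_{-1,-2}(β)|² = (+0.279735)² = 0.078251 (the z-rotation phases have unit modulus)

P=0.0783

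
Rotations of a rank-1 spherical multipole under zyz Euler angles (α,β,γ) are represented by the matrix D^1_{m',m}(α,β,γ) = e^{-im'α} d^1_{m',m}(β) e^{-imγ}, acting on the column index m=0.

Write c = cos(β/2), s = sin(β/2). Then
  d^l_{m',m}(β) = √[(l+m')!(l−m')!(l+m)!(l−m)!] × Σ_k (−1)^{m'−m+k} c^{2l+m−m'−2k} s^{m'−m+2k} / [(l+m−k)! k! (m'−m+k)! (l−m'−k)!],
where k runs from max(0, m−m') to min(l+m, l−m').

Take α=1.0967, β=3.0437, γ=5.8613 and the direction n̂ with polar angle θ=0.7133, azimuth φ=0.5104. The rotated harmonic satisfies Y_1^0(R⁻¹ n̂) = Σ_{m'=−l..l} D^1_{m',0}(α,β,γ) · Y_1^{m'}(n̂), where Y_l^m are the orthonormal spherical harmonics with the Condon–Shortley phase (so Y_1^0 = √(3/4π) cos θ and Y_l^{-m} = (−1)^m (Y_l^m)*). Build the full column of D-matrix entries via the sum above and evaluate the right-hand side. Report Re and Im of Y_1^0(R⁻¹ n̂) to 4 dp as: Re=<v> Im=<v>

Re=-0.3417 Im=0.0000

Need the full column D^1_{m',0} for m'=−1..1 at α=1.0967, β=3.0437, γ=5.8613.
cos(β/2)=0.048927, sin(β/2)=0.998802
d^1_{-1,0}: single k=1 term ⇒ +0.069110;  D = +0.031551+0.061488i
d^1_{0,0}: k∈[0..1] ⇒ +0.002394 -0.997606 = -0.995212;  D = -0.995212+0.000000i
d^1_{1,0}: single k=0 term ⇒ -0.069110;  D = -0.031551+0.061488i
Y_1^{m'}(θ=0.7133,φ=0.5104) and Σ D·Y over m':
  (+0.0316+0.0615i)·(+0.1973-0.1104i)  (-0.9952+0.0000i)·(+0.3695+0.0000i)  (-0.0316+0.0615i)·(-0.1973-0.1104i)
Y_1^0(R⁻¹ n̂) = -0.341687+0.000000i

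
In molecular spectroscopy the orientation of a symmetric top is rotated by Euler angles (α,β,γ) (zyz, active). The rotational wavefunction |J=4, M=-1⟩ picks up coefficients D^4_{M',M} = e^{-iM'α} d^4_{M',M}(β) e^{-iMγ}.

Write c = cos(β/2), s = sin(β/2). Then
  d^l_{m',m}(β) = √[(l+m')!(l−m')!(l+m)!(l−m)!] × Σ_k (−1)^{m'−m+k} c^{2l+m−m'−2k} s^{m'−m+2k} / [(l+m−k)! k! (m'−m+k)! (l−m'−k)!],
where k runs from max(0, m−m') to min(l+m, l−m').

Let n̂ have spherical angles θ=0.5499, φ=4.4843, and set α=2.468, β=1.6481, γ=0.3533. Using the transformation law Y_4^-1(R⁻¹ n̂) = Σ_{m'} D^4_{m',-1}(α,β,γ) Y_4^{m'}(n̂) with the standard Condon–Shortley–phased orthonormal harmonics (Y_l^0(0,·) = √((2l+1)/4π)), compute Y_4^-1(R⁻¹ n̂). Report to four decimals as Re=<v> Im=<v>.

Re=-0.2046 Im=-0.2418

Need the full column D^4_{m',-1} for m'=−4..4 at α=2.468, β=1.6481, γ=0.3533.
cos(β/2)=0.679254, sin(β/2)=0.733903
d^4_{-4,-1}: single k=3 term ⇒ +0.427732;  D = -0.297844-0.306992i
d^4_{-3,-1}: k∈[2..3] ⇒ +0.419897 -0.816965 = -0.397068;  D = -0.038329-0.395214i
d^4_{-2,-1}: k∈[1..3] ⇒ +0.207732 -1.212508 +0.943638 = -0.061138;  D = -0.033347+0.051243i
d^4_{-1,-1}: k∈[0..3] ⇒ +0.045317 -0.793530 +1.852702 -0.720935 = +0.383553;  D = -0.364047+0.120760i
d^4_{0,-1}: k∈[0..3] ⇒ -0.218968 +1.533714 -1.790427 +0.348351 = -0.127329;  D = -0.119465-0.044055i
d^4_{1,-1}: k∈[0..3] ⇒ +0.529020 -1.852702 +1.081403 -0.084161 = -0.326439;  D = +0.168926+0.279332i
d^4_{2,-1}: k∈[0..2] ⇒ -0.808338 +1.415457 -0.330475 = +0.276643;  D = -0.035777+0.274320i
d^4_{3,-1}: k∈[0..1] ⇒ +0.816965 -0.572225 = +0.244740;  D = +0.176124-0.169935i
d^4_{4,-1}: single k=0 term ⇒ -0.499326;  D = +0.497125-0.046829i
Y_4^{m'}(θ=0.5499,φ=4.4843) and Σ D·Y over m':
  (-0.2978-0.3070i)·(+0.0202+0.0261i)  (-0.0383-0.3952i)·(+0.0963-0.1180i)  (-0.0333+0.0512i)·(-0.3353-0.1645i)  (-0.3640+0.1208i)·(-0.0995+0.4288i)  (-0.1195-0.0441i)·(-0.0332+0.0000i)  (+0.1689+0.2793i)·(+0.0995+0.4288i)  (-0.0358+0.2743i)·(-0.3353+0.1645i)  (+0.1761-0.1699i)·(-0.0963-0.1180i)  (+0.4971-0.0468i)·(+0.0202-0.0261i)
Y_4^-1(R⁻¹ n̂) = -0.204592-0.241837i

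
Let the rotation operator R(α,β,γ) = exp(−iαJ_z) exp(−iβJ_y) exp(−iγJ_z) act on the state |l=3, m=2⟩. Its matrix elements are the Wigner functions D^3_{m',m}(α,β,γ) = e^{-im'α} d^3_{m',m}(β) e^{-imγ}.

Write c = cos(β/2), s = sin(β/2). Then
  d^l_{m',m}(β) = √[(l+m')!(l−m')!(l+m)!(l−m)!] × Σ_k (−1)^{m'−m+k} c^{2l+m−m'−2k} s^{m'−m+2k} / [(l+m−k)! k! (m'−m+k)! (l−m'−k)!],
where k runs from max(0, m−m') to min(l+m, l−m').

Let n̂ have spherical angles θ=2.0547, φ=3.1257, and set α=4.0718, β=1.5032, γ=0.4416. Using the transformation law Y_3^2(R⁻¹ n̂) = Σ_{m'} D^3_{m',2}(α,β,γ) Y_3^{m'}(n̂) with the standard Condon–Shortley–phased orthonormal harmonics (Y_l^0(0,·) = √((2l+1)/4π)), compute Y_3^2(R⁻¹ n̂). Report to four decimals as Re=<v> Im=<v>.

Need the full column D^3_{m',2} for m'=−3..3 at α=4.0718, β=1.5032, γ=0.4416.
cos(β/2)=0.730597, sin(β/2)=0.682809
d^3_{-3,2}: single k=5 term ⇒ +0.265613;  D = +0.087733-0.250705i
d^3_{-2,2}: k∈[4..5] ⇒ +0.580126 -0.101343 = +0.478783;  D = +0.267799+0.396883i
d^3_{-1,2}: k∈[3..4] ⇒ +0.785165 -0.342904 = +0.442261;  D = -0.441773-0.020782i
d^3_{0,2}: k∈[2..3] ⇒ +0.727563 -0.635496 = +0.092068;  D = +0.058434-0.071147i
d^3_{1,2}: k∈[1..2] ⇒ +0.449458 -0.785165 = -0.335707;  D = -0.080650-0.325876i
d^3_{2,2}: k∈[0..1] ⇒ +0.152079 -0.664171 = -0.512093;  D = +0.472071+0.198464i
d^3_{3,2}: single k=0 term ⇒ -0.348149;  D = -0.299992+0.176670i
Y_3^{m'}(θ=2.0547,φ=3.1257) and Σ D·Y over m':
  (+0.0877-0.2507i)·(-0.2891-0.0138i)  (+0.2678+0.3969i)·(-0.3724-0.0118i)  (-0.4418-0.0208i)·(-0.0235-0.0004i)  (+0.0584-0.0711i)·(+0.3330+0.0000i)  (-0.0806-0.3259i)·(+0.0235-0.0004i)  (+0.4721+0.1985i)·(-0.3724+0.0118i)  (-0.3000+0.1767i)·(+0.2891-0.0138i)
Y_3^2(R⁻¹ n̂) = -0.358427-0.123476i

Re=-0.3584 Im=-0.1235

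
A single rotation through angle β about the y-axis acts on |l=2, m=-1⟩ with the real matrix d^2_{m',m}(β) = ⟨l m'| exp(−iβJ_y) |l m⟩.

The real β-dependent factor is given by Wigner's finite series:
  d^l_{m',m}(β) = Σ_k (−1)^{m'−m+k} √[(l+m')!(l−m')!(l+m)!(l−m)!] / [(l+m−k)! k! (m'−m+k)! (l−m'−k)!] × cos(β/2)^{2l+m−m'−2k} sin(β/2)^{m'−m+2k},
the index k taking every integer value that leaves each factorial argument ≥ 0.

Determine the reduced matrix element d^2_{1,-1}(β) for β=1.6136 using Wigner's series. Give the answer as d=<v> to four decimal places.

d=0.4768

d^2_{1,-1}(β=1.6136) via Wigner's sum:
Half-angle: c=0.691813, s=0.722077. N=√(6·1·1·6)=6.000000
Admissible k: 0..1 (factorial args all ≥0)
  k=0: (−1)^2·6.0000/(2)·0.6918^2·0.7221^2 = +0.748627
  k=1: (−1)^3·6.0000/(6)·0.6918^0·0.7221^4 = -0.271853
d^2_{1,-1}(1.6136) = +0.748627 -0.271853 = +0.476774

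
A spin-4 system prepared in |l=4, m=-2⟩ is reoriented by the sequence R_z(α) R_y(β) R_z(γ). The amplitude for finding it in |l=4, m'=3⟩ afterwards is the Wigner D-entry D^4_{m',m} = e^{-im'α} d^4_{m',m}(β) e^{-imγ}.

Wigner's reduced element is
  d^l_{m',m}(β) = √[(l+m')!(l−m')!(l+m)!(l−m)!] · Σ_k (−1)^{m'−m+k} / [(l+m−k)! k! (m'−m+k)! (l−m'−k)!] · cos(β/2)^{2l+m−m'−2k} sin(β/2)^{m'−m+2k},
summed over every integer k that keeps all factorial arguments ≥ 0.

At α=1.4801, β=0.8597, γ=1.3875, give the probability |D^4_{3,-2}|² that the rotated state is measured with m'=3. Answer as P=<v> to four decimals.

P=0.0097

Split into d^4_{3,-2}(β=0.8597) × two z-phases.
Half-angle: c=0.909028, s=0.416734. N=√(5040·1·2·720)=2693.993318
k: max(0,(-2)−(3))=0 … min(4+(-2),4−(3))=1
  k=0: (−1)^5·2693.9933/(240)·0.9090^3·0.4167^5 = -0.105978
  k=1: (−1)^6·2693.9933/(720)·0.9090^1·0.4167^7 = +0.007424
d^4_{3,-2}(0.8597) = -0.105978 +0.007424 = -0.098553
|D^4_{3,-2}|² = |d^4_{3,-2}(β)|² = (-0.098553)² = 0.009713 (the z-rotation phases have unit modulus)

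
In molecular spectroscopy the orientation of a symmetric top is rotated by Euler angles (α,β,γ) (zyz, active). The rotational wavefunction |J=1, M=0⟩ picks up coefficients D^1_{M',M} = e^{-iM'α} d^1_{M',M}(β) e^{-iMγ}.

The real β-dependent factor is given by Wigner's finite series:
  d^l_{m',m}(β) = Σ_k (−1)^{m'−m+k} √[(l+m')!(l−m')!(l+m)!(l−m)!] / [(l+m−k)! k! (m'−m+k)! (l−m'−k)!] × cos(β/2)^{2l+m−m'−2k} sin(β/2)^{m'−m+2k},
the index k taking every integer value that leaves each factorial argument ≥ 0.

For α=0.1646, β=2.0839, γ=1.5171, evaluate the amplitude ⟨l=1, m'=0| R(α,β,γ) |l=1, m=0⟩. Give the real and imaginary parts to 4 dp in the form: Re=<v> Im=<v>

First d^1_{0,0}(β=2.0839), then the phase factors e^{-i(0)α} and e^{-i(0)γ}:
c=cos(2.0839/2)=0.504538, s=sin(2.0839/2)=0.863390; N=√[1·1·1·1]=1.000000
Admissible k: 0..1 (factorial args all ≥0)
  k=0: (−1)^0·1.0000/(1)·0.5045^2·0.8634^0 = +0.254558
  k=1: (−1)^1·1.0000/(1)·0.5045^0·0.8634^2 = -0.745442
d^1_{0,0}(2.0839) = +0.254558 -0.745442 = -0.490884
Attach z-rotation phases: D = e^{-i(0)(0.1646)}·(-0.490884)·e^{-i(0)(1.5171)} = -0.490884+0.000000i

Re=-0.4909 Im=0.0000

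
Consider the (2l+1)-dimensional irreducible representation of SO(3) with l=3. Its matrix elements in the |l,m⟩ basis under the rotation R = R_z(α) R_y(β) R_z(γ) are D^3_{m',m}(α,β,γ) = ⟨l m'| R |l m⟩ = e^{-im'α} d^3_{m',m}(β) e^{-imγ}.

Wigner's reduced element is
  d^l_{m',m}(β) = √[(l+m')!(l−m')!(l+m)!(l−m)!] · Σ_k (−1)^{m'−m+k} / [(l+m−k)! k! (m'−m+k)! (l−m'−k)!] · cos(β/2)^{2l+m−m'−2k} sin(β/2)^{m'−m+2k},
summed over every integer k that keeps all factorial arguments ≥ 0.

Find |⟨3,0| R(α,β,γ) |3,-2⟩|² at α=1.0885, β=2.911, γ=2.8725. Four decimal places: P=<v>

First d^3_{0,-2}(β=2.911), then the phase factors e^{-i(0)α} and e^{-i(-2)γ}:
With c≡cos(β/2)=0.115041 and s≡sin(β/2)=0.993361, N=[6·6·1·120]^{1/2}=65.726707
k∈{0,1} keeps every argument non-negative
  k=0: (−1)^2·65.7267/(12)·0.1150^4·0.9934^2 = +0.000947
  k=1: (−1)^3·65.7267/(12)·0.1150^2·0.9934^4 = -0.070582
d^3_{0,-2}(2.911) = +0.000947 -0.070582 = -0.069635
|D^3_{0,-2}|² = |d^3_{0,-2}(β)|² = (-0.069635)² = 0.004849 (the z-rotation phases have unit modulus)

P=0.0048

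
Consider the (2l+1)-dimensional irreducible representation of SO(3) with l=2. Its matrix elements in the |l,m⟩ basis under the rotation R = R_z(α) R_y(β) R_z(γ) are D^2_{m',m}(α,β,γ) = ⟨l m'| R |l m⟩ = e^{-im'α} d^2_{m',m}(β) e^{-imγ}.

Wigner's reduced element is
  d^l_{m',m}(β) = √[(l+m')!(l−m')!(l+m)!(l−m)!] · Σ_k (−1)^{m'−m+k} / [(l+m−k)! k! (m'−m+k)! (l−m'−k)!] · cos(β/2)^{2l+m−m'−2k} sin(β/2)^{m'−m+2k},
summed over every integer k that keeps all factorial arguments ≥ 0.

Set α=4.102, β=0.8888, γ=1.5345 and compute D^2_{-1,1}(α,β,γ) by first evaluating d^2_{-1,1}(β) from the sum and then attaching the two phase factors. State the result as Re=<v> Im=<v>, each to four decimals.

Re=-0.3509 Im=0.2269

Split into d^2_{-1,1}(β=0.8888) × two z-phases.
Half-angle: c=0.902869, s=0.429916. N=√(1·6·6·1)=6.000000
k: max(0,(1)−(-1))=2 … min(2+(1),2−(-1))=3
  k=2: (−1)^0·6.0000/(2)·0.9029^2·0.4299^2 = +0.452000
  k=3: (−1)^1·6.0000/(6)·0.9029^0·0.4299^4 = -0.034161
d^2_{-1,1}(0.8888) = +0.452000 -0.034161 = +0.417838
Attach z-rotation phases: D = e^{-i(-1)(4.102)}·(+0.417838)·e^{-i(1)(1.5345)} = -0.350853+0.226917i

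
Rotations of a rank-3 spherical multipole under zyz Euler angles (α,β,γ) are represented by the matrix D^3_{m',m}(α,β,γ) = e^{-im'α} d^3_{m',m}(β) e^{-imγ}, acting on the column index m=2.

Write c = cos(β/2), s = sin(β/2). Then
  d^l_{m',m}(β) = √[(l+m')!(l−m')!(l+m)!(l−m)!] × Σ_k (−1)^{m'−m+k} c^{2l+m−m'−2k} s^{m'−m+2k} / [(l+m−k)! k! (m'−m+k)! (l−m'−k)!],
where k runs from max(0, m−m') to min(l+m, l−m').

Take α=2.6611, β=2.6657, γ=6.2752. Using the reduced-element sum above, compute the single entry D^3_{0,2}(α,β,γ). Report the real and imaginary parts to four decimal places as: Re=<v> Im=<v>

Re=-0.2554 Im=-0.0041

Split into d^3_{0,2}(β=2.6657) × two z-phases.
c=cos(2.6657/2)=0.235707, s=sin(2.6657/2)=0.971824; N=√[6·6·120·1]=65.726707
The bounds max(0,m−m')=2 and min(l+m,l−m')=3 give 2 terms
  k=2: (−1)^0·65.7267/(12)·0.2357^4·0.9718^2 = +0.015967
  k=3: (−1)^1·65.7267/(12)·0.2357^2·0.9718^4 = -0.271430
d^3_{0,2}(2.6657) = +0.015967 -0.271430 = -0.255463
Attach z-rotation phases: D = e^{-i(0)(2.6611)}·(-0.255463)·e^{-i(2)(6.2752)} = -0.255430-0.004080i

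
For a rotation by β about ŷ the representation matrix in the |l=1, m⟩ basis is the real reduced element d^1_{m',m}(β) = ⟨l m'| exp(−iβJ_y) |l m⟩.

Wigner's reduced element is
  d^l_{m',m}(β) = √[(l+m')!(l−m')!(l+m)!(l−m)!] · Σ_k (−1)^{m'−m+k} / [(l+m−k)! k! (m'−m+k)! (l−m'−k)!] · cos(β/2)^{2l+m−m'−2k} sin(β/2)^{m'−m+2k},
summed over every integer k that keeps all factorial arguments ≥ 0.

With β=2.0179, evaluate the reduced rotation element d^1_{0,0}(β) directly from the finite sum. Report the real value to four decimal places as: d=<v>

d^1_{0,0}(β=2.0179) via Wigner's sum:
Half-angle: c=0.532750, s=0.846273. N=√(1·1·1·1)=1.000000
k∈{0,1} keeps every argument non-negative
  k=0: (−1)^0·1.0000/(1)·0.5327^2·0.8463^0 = +0.283822
  k=1: (−1)^1·1.0000/(1)·0.5327^0·0.8463^2 = -0.716178
d^1_{0,0}(2.0179) = +0.283822 -0.716178 = -0.432356

d=-0.4324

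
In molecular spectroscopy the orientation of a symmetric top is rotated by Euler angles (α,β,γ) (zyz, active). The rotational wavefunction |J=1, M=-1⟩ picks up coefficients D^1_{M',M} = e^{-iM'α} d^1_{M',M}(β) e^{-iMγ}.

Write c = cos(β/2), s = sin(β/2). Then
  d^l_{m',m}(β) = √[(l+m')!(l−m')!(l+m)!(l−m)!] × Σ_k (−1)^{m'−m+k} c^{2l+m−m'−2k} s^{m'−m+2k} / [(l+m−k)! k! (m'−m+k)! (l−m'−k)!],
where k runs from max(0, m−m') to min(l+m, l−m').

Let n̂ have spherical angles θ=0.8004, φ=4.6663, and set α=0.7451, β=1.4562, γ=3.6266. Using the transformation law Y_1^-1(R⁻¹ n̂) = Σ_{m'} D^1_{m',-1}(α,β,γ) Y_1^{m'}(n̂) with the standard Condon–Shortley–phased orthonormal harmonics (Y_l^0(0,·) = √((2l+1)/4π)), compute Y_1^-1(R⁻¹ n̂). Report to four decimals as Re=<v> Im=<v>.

Re=0.3106 Im=-0.0334

Need the full column D^1_{m',-1} for m'=−1..1 at α=0.7451, β=1.4562, γ=3.6266.
cos(β/2)=0.746440, sin(β/2)=0.665453
d^1_{-1,-1}: single k=0 term ⇒ +0.557173;  D = -0.186172-0.525149i
d^1_{0,-1}: single k=0 term ⇒ -0.702469;  D = +0.621454+0.327501i
d^1_{1,-1}: single k=0 term ⇒ +0.442827;  D = -0.427933+0.113882i
Y_1^{m'}(θ=0.8004,φ=4.6663) and Σ D·Y over m':
  (-0.1862-0.5251i)·(-0.0114+0.2477i)  (+0.6215+0.3275i)·(+0.3403+0.0000i)  (-0.4279+0.1139i)·(+0.0114+0.2477i)
Y_1^-1(R⁻¹ n̂) = +0.310563-0.033359i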